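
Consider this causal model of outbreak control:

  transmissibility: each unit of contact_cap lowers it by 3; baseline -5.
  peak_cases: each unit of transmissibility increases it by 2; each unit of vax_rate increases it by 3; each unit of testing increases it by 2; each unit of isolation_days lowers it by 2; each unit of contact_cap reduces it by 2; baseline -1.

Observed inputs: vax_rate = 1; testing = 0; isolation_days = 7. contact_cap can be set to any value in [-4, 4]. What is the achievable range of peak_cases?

-54 to 10

Substituting into the peak_cases equation gives peak_cases = -8*contact_cap - 22.
Linear in contact_cap, so extremes are at the endpoints: contact_cap = -4 gives peak_cases = 10; contact_cap = 4 gives peak_cases = -54.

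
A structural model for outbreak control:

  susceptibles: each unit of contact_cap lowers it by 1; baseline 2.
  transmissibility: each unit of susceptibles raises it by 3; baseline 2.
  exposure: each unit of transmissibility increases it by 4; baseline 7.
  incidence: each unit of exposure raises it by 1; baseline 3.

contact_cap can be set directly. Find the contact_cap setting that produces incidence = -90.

Substituting into the transmissibility equation gives transmissibility = -3*contact_cap + 8.
Substituting into the exposure equation gives exposure = -12*contact_cap + 39.
So incidence = -12*contact_cap + 42.
Solve -12*contact_cap + 42 = -90: contact_cap = (-90 - 42) / -12 = 11.

contact_cap = 11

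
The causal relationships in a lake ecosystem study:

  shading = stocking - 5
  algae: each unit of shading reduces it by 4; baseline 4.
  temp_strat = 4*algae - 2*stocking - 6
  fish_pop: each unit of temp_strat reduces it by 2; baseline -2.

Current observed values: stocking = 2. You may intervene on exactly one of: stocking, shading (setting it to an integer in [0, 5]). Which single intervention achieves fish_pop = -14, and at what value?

set shading = 0

Intervening on stocking: fish_pop = 36*stocking - 182. Reaching -14 requires stocking = 14/3, not an integer.
Intervening on shading: with other inputs at their observed values, fish_pop = 32*shading - 14. Solving for -14 gives shading = 0, within [0, 5].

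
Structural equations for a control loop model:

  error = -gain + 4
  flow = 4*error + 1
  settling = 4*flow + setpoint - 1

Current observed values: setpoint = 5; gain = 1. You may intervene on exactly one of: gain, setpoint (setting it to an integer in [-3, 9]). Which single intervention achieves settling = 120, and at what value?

set gain = -3

Intervening on gain: with other inputs at their observed values, settling = -16*gain + 72. Solving for 120 gives gain = -3, within [-3, 9].
Intervening on setpoint: settling = setpoint + 51. Reaching 120 requires setpoint = 69, outside [-3, 9].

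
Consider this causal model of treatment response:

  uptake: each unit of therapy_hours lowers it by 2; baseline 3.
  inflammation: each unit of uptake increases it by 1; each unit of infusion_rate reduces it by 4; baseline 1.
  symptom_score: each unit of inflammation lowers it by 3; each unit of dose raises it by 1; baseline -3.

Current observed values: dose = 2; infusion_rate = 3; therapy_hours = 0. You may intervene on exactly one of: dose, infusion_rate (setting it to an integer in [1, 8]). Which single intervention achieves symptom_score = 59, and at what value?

set infusion_rate = 6

Intervening on dose: symptom_score = dose + 21. Reaching 59 requires dose = 38, outside [1, 8].
Intervening on infusion_rate: with other inputs at their observed values, symptom_score = 12*infusion_rate - 13. Solving for 59 gives infusion_rate = 6, within [1, 8].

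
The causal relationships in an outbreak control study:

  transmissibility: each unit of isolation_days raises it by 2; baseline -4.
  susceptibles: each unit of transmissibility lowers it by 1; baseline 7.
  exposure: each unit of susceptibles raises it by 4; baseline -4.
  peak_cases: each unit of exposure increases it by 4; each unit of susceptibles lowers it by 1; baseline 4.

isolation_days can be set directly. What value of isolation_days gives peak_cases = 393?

isolation_days = -8

Substituting into the susceptibles equation gives susceptibles = -2*isolation_days + 11.
exposure becomes -8*isolation_days + 40.
Substituting into the peak_cases equation gives peak_cases = -30*isolation_days + 153.
Solve -30*isolation_days + 153 = 393: isolation_days = (393 - 153) / -30 = -8.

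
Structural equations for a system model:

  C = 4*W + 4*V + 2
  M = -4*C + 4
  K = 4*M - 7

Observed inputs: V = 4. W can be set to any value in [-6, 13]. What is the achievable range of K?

-1111 to 105

Substituting into the C equation gives C = 4*W + 18.
M becomes -16*W - 68.
So K = -64*W - 279.
Linear in W, so extremes are at the endpoints: W = -6 gives K = 105; W = 13 gives K = -1111.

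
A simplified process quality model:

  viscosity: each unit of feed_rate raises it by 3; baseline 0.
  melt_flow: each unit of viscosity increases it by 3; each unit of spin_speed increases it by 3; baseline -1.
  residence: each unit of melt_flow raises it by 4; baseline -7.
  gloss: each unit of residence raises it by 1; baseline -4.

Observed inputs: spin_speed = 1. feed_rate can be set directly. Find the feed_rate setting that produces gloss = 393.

feed_rate = 11

Substituting into the melt_flow equation gives melt_flow = 9*feed_rate + 2.
Substituting into the residence equation gives residence = 36*feed_rate + 1.
gloss becomes 36*feed_rate - 3.
Solve 36*feed_rate - 3 = 393: feed_rate = (393 + 3) / 36 = 11.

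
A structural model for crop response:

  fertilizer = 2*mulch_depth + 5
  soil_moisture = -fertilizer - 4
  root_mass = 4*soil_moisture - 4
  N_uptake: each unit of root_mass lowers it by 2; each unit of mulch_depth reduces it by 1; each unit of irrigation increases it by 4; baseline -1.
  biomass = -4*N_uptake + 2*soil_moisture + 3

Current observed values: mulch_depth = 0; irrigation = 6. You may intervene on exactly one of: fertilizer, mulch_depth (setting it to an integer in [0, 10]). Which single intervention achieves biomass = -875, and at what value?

set mulch_depth = 7

Intervening on fertilizer: biomass = -34*fertilizer - 257. Reaching -875 requires fertilizer = 309/17, not an integer.
Intervening on mulch_depth: with other inputs at their observed values, biomass = -64*mulch_depth - 427. Solving for -875 gives mulch_depth = 7, within [0, 10].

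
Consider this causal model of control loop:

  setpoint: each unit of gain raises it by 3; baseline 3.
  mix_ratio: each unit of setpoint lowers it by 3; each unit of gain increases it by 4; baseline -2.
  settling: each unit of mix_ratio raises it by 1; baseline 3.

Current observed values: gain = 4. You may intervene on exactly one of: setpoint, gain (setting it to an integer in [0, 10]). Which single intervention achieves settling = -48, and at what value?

set gain = 8

Intervening on setpoint: settling = -3*setpoint + 17. Reaching -48 requires setpoint = 65/3, not an integer.
Intervening on gain: with other inputs at their observed values, settling = -5*gain - 8. Solving for -48 gives gain = 8, within [0, 10].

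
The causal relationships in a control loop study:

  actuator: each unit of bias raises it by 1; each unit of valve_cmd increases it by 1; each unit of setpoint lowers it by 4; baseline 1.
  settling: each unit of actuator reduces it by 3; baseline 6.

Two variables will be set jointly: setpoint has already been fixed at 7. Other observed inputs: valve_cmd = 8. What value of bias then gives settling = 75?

bias = -4

With setpoint held at 7:
Substituting into the actuator equation gives actuator = bias - 19.
settling becomes -3*bias + 63.
Solve -3*bias + 63 = 75: bias = (75 - 63) / -3 = -4.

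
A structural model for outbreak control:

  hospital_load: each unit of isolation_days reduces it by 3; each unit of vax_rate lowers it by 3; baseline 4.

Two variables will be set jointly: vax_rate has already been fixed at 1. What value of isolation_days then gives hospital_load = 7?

With vax_rate held at 1:
Substituting into the hospital_load equation gives hospital_load = -3*isolation_days + 1.
Solve -3*isolation_days + 1 = 7: isolation_days = (7 - 1) / -3 = -2.

isolation_days = -2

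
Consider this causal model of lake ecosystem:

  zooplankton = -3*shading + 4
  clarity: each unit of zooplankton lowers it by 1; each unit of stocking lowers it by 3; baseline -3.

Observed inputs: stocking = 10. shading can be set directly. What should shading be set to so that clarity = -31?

Substituting into the clarity equation gives clarity = 3*shading - 37.
Solve 3*shading - 37 = -31: shading = (-31 + 37) / 3 = 2.

shading = 2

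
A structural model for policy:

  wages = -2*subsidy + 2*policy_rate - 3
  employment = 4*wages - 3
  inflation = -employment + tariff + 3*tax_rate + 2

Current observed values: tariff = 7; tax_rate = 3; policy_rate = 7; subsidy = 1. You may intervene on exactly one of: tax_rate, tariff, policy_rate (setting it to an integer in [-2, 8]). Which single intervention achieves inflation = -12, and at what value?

set tax_rate = 4

Intervening on tax_rate: with other inputs at their observed values, inflation = 3*tax_rate - 24. Solving for -12 gives tax_rate = 4, within [-2, 8].
Intervening on tariff: inflation = tariff - 22. Reaching -12 requires tariff = 10, outside [-2, 8].
Intervening on policy_rate: inflation = -8*policy_rate + 41. Reaching -12 requires policy_rate = 53/8, not an integer.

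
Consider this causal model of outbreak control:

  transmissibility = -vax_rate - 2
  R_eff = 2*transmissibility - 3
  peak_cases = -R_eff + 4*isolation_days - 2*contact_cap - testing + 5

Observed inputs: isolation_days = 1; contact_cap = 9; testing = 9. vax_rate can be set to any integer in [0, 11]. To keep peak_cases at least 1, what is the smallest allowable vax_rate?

Substituting into the R_eff equation gives R_eff = -2*vax_rate - 7.
This gives peak_cases = 2*vax_rate - 11.
Require 2*vax_rate - 11 ≥ 1, so vax_rate ≥ 6.
The smallest integer in [0, 11] satisfying this is 6.

vax_rate = 6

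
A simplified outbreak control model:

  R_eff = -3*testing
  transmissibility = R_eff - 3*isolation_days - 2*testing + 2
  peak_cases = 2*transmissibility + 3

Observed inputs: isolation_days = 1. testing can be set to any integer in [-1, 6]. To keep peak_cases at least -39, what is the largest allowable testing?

testing = 4

Substituting into the transmissibility equation gives transmissibility = -5*testing - 1.
Substituting into the peak_cases equation gives peak_cases = -10*testing + 1.
Require -10*testing + 1 ≥ -39, so testing ≤ 4.
The largest integer in [-1, 6] satisfying this is 4.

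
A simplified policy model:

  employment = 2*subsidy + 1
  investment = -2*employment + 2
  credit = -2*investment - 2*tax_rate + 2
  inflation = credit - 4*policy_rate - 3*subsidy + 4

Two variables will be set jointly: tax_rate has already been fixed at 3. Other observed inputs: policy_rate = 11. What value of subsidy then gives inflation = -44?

With tax_rate held at 3:
Substituting into the investment equation gives investment = -4*subsidy.
This gives credit = 8*subsidy - 4.
So inflation = 5*subsidy - 44.
Solve 5*subsidy - 44 = -44: subsidy = (-44 + 44) / 5 = 0.

subsidy = 0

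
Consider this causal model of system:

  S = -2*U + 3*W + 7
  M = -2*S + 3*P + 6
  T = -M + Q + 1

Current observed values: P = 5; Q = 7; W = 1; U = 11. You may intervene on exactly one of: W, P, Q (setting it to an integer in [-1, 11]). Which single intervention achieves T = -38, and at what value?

set Q = 6

Intervening on W: T = 6*W - 43. Reaching -38 requires W = 5/6, not an integer.
Intervening on P: T = -3*P - 22. Reaching -38 requires P = 16/3, not an integer.
Intervening on Q: with other inputs at their observed values, T = Q - 44. Solving for -38 gives Q = 6, within [-1, 11].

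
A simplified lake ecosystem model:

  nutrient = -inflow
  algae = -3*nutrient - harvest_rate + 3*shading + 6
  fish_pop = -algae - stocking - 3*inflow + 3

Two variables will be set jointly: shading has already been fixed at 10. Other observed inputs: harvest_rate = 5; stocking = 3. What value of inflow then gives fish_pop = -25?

inflow = -1

With shading held at 10:
Substituting into the algae equation gives algae = 3*inflow + 31.
Substituting into the fish_pop equation gives fish_pop = -6*inflow - 31.
Solve -6*inflow - 31 = -25: inflow = (-25 + 31) / -6 = -1.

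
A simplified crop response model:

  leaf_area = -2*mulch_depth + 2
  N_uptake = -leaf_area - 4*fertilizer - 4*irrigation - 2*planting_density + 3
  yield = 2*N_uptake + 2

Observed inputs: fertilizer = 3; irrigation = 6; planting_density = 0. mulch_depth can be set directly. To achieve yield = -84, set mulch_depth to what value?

mulch_depth = -4

Substituting into the N_uptake equation gives N_uptake = 2*mulch_depth - 35.
Substituting into the yield equation gives yield = 4*mulch_depth - 68.
Solve 4*mulch_depth - 68 = -84: mulch_depth = (-84 + 68) / 4 = -4.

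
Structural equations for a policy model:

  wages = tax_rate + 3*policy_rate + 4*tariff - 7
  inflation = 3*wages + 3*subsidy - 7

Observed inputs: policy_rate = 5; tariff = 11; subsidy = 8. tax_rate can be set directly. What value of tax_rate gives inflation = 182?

tax_rate = 3

Substituting into the wages equation gives wages = tax_rate + 52.
Substituting into the inflation equation gives inflation = 3*tax_rate + 173.
Solve 3*tax_rate + 173 = 182: tax_rate = (182 - 173) / 3 = 3.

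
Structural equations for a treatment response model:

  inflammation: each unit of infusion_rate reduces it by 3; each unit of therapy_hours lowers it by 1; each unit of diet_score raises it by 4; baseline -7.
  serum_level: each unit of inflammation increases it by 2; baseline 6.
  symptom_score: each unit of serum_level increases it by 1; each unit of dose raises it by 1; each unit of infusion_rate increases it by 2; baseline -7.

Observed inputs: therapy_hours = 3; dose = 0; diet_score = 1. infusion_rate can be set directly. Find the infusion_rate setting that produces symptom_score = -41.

infusion_rate = 7

Substituting into the inflammation equation gives inflammation = -3*infusion_rate - 6.
Substituting into the serum_level equation gives serum_level = -6*infusion_rate - 6.
Substituting into the symptom_score equation gives symptom_score = -4*infusion_rate - 13.
Solve -4*infusion_rate - 13 = -41: infusion_rate = (-41 + 13) / -4 = 7.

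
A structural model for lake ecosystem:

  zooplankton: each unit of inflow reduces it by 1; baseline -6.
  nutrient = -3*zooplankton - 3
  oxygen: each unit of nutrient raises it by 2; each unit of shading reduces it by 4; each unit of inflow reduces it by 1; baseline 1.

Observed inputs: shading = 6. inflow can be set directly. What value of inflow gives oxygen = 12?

inflow = 1

Substituting into the nutrient equation gives nutrient = 3*inflow + 15.
Substituting into the oxygen equation gives oxygen = 5*inflow + 7.
Solve 5*inflow + 7 = 12: inflow = (12 - 7) / 5 = 1.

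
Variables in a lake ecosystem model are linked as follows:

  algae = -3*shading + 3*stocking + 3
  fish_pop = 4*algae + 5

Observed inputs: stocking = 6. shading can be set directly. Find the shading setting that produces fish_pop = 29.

shading = 5

Substituting into the algae equation gives algae = -3*shading + 21.
Substituting into the fish_pop equation gives fish_pop = -12*shading + 89.
Solve -12*shading + 89 = 29: shading = (29 - 89) / -12 = 5.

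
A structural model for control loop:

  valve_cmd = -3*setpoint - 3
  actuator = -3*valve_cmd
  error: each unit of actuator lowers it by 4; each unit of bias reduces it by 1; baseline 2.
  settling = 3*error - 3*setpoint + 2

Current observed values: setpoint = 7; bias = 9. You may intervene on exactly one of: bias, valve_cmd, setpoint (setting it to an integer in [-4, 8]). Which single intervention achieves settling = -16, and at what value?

Intervening on bias: settling = -3*bias - 877. Reaching -16 requires bias = -287, outside [-4, 8].
Intervening on valve_cmd: settling = 36*valve_cmd - 40. Reaching -16 requires valve_cmd = 2/3, not an integer.
Intervening on setpoint: with other inputs at their observed values, settling = -111*setpoint - 127. Solving for -16 gives setpoint = -1, within [-4, 8].

set setpoint = -1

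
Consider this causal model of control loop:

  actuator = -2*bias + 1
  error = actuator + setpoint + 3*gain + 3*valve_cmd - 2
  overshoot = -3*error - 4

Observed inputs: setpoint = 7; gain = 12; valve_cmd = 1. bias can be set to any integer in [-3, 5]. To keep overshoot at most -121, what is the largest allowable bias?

Substituting into the error equation gives error = -2*bias + 45.
Substituting into the overshoot equation gives overshoot = 6*bias - 139.
Require 6*bias - 139 ≤ -121, so bias ≤ 3.
The largest integer in [-3, 5] satisfying this is 3.

bias = 3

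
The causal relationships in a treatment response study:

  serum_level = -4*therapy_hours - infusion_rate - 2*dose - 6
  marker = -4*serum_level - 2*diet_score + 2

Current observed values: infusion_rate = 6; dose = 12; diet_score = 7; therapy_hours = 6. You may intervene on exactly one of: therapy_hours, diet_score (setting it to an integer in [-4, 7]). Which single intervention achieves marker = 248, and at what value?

Intervening on therapy_hours: marker = 16*therapy_hours + 132. Reaching 248 requires therapy_hours = 29/4, not an integer.
Intervening on diet_score: with other inputs at their observed values, marker = -2*diet_score + 242. Solving for 248 gives diet_score = -3, within [-4, 7].

set diet_score = -3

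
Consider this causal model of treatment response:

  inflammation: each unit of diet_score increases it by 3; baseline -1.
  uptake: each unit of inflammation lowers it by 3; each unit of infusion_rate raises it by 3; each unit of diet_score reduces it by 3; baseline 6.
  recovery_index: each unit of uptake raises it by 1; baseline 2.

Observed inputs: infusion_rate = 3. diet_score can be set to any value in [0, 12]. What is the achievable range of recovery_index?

Substituting into the uptake equation gives uptake = -12*diet_score + 18.
recovery_index becomes -12*diet_score + 20.
Linear in diet_score, so extremes are at the endpoints: diet_score = 0 gives recovery_index = 20; diet_score = 12 gives recovery_index = -124.

-124 to 20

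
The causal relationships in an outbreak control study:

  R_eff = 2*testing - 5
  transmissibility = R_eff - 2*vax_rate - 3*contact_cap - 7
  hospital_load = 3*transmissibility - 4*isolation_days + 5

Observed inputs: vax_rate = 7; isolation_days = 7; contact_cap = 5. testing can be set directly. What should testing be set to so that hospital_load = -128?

Substituting into the transmissibility equation gives transmissibility = 2*testing - 41.
Substituting into the hospital_load equation gives hospital_load = 6*testing - 146.
Solve 6*testing - 146 = -128: testing = (-128 + 146) / 6 = 3.

testing = 3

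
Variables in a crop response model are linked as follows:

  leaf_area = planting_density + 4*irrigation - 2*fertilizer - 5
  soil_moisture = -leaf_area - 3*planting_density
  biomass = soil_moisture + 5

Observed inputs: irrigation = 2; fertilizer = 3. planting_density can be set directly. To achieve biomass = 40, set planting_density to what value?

planting_density = -8

Substituting into the leaf_area equation gives leaf_area = planting_density - 3.
This gives soil_moisture = -4*planting_density + 3.
So biomass = -4*planting_density + 8.
Solve -4*planting_density + 8 = 40: planting_density = (40 - 8) / -4 = -8.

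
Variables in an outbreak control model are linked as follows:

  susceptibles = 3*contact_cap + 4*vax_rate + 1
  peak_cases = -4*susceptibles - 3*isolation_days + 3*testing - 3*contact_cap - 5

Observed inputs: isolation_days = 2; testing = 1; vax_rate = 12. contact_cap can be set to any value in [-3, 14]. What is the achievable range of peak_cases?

-414 to -159

Substituting into the susceptibles equation gives susceptibles = 3*contact_cap + 49.
Substituting into the peak_cases equation gives peak_cases = -15*contact_cap - 204.
Linear in contact_cap, so extremes are at the endpoints: contact_cap = -3 gives peak_cases = -159; contact_cap = 14 gives peak_cases = -414.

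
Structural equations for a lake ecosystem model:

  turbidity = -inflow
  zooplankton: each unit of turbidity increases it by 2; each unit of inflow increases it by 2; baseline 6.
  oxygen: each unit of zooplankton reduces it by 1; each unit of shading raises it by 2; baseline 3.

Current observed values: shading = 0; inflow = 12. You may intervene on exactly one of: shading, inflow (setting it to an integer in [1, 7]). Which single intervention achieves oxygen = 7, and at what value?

set shading = 5

Intervening on shading: with other inputs at their observed values, oxygen = 2*shading - 3. Solving for 7 gives shading = 5, within [1, 7].
Intervening on inflow: the paths from inflow to oxygen cancel (net effect zero), leaving oxygen = -3; 7 is unreachable this way.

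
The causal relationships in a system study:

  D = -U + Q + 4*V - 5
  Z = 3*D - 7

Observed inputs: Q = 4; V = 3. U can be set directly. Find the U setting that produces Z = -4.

U = 10

Substituting into the D equation gives D = -U + 11.
This gives Z = -3*U + 26.
Solve -3*U + 26 = -4: U = (-4 - 26) / -3 = 10.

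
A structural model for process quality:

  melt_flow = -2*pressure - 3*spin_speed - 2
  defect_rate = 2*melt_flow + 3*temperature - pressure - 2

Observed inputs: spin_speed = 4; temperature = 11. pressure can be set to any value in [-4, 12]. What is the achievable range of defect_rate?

Substituting into the melt_flow equation gives melt_flow = -2*pressure - 14.
Substituting into the defect_rate equation gives defect_rate = -5*pressure + 3.
Linear in pressure, so extremes are at the endpoints: pressure = -4 gives defect_rate = 23; pressure = 12 gives defect_rate = -57.

-57 to 23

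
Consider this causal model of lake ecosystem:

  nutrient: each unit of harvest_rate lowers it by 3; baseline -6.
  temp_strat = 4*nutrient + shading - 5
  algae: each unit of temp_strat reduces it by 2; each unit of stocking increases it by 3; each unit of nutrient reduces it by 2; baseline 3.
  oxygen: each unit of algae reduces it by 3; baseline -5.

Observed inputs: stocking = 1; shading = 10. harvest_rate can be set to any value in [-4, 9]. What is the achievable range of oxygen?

-983 to 187

Substituting into the temp_strat equation gives temp_strat = -12*harvest_rate - 19.
So algae = 30*harvest_rate + 56.
This gives oxygen = -90*harvest_rate - 173.
Linear in harvest_rate, so extremes are at the endpoints: harvest_rate = -4 gives oxygen = 187; harvest_rate = 9 gives oxygen = -983.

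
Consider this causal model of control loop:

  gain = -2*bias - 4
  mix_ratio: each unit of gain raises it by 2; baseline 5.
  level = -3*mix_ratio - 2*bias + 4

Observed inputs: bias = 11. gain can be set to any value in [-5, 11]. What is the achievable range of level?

-99 to -3

Intervening on gain fixes its value directly, overriding its dependence on bias.
Substituting into the level equation gives level = -6*gain - 33.
Linear in gain, so extremes are at the endpoints: gain = -5 gives level = -3; gain = 11 gives level = -99.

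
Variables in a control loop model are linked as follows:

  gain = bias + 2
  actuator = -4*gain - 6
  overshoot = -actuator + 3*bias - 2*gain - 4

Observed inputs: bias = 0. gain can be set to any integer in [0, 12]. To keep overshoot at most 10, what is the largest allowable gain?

gain = 4

Intervening on gain fixes its value directly, overriding its dependence on bias.
Substituting into the overshoot equation gives overshoot = 2*gain + 2.
Require 2*gain + 2 ≤ 10, so gain ≤ 4.
The largest integer in [0, 12] satisfying this is 4.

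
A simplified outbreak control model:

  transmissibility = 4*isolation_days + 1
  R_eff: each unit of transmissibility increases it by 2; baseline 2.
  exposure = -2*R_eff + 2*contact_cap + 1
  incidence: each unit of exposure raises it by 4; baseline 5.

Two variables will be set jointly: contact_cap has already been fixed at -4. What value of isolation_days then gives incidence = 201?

isolation_days = -4

With contact_cap held at -4:
Substituting into the R_eff equation gives R_eff = 8*isolation_days + 4.
Substituting into the exposure equation gives exposure = -16*isolation_days - 15.
This gives incidence = -64*isolation_days - 55.
Solve -64*isolation_days - 55 = 201: isolation_days = (201 + 55) / -64 = -4.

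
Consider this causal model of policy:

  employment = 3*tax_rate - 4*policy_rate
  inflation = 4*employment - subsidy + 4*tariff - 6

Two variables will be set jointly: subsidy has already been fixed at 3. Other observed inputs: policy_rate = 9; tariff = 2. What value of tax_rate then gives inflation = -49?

With subsidy held at 3:
Substituting into the employment equation gives employment = 3*tax_rate - 36.
Substituting into the inflation equation gives inflation = 12*tax_rate - 145.
Solve 12*tax_rate - 145 = -49: tax_rate = (-49 + 145) / 12 = 8.

tax_rate = 8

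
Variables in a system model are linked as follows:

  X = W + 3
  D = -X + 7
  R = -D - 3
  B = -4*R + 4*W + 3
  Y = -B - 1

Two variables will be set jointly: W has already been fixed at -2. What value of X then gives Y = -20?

With W held at -2:
Intervening on X fixes its value directly, overriding its dependence on W.
Substituting into the R equation gives R = X - 10.
So B = -4*X + 35.
This gives Y = 4*X - 36.
Solve 4*X - 36 = -20: X = (-20 + 36) / 4 = 4.

X = 4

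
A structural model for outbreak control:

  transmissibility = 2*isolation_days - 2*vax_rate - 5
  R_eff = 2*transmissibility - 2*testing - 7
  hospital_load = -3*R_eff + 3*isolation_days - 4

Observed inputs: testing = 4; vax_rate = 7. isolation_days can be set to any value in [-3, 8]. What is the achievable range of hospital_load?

Substituting into the transmissibility equation gives transmissibility = 2*isolation_days - 19.
This gives R_eff = 4*isolation_days - 53.
hospital_load becomes -9*isolation_days + 155.
Linear in isolation_days, so extremes are at the endpoints: isolation_days = -3 gives hospital_load = 182; isolation_days = 8 gives hospital_load = 83.

83 to 182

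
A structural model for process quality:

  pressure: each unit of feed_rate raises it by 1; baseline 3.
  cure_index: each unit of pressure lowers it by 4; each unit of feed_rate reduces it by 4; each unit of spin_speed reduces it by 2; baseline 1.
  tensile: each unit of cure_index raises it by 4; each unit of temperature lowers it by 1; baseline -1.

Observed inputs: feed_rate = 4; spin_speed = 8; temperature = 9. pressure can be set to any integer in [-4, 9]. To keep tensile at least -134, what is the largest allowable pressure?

pressure = 0

Intervening on pressure fixes its value directly, overriding its dependence on feed_rate.
Substituting into the cure_index equation gives cure_index = -4*pressure - 31.
Substituting into the tensile equation gives tensile = -16*pressure - 134.
Require -16*pressure - 134 ≥ -134, so pressure ≤ 0.
The largest integer in [-4, 9] satisfying this is 0.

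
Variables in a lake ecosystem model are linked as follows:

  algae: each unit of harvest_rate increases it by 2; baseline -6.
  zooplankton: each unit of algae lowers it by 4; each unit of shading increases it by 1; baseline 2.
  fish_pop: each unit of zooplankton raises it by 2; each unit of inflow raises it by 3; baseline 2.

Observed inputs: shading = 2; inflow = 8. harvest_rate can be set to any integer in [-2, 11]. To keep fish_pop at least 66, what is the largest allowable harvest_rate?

Substituting into the zooplankton equation gives zooplankton = -8*harvest_rate + 28.
fish_pop becomes -16*harvest_rate + 82.
Require -16*harvest_rate + 82 ≥ 66, so harvest_rate ≤ 1.
The largest integer in [-2, 11] satisfying this is 1.

harvest_rate = 1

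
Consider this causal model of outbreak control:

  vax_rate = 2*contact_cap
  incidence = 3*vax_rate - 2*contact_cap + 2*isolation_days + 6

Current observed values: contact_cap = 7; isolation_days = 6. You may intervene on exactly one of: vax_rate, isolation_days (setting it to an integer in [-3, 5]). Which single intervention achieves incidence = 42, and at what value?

Intervening on vax_rate: incidence = 3*vax_rate + 4. Reaching 42 requires vax_rate = 38/3, not an integer.
Intervening on isolation_days: with other inputs at their observed values, incidence = 2*isolation_days + 34. Solving for 42 gives isolation_days = 4, within [-3, 5].

set isolation_days = 4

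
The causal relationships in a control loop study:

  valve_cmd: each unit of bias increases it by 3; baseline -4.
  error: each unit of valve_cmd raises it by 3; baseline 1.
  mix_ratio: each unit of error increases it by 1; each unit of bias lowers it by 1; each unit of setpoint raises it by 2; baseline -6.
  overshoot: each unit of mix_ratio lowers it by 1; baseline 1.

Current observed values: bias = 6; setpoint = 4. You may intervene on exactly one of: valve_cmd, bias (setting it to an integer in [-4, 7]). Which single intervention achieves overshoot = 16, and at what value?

set valve_cmd = -4

Intervening on valve_cmd: with other inputs at their observed values, overshoot = -3*valve_cmd + 4. Solving for 16 gives valve_cmd = -4, within [-4, 7].
Intervening on bias: overshoot = -8*bias + 10. Reaching 16 requires bias = -3/4, not an integer.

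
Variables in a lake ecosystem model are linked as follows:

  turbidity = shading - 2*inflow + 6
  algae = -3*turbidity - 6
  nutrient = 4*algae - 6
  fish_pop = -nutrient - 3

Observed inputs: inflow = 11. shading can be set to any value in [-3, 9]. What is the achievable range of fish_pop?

Substituting into the turbidity equation gives turbidity = shading - 16.
algae becomes -3*shading + 42.
This gives nutrient = -12*shading + 162.
Substituting into the fish_pop equation gives fish_pop = 12*shading - 165.
Linear in shading, so extremes are at the endpoints: shading = -3 gives fish_pop = -201; shading = 9 gives fish_pop = -57.

-201 to -57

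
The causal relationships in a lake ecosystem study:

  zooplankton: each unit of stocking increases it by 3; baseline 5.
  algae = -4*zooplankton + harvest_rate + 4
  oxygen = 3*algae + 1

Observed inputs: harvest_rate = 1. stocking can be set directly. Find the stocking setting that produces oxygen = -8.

stocking = -1

Substituting into the algae equation gives algae = -12*stocking - 15.
This gives oxygen = -36*stocking - 44.
Solve -36*stocking - 44 = -8: stocking = (-8 + 44) / -36 = -1.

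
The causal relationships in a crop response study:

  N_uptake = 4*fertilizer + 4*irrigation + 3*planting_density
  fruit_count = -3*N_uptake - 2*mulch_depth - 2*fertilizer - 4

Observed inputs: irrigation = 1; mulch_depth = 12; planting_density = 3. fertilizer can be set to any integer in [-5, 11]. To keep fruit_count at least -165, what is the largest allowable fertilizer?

fertilizer = 7

Substituting into the N_uptake equation gives N_uptake = 4*fertilizer + 13.
fruit_count becomes -14*fertilizer - 67.
Require -14*fertilizer - 67 ≥ -165, so fertilizer ≤ 7.
The largest integer in [-5, 11] satisfying this is 7.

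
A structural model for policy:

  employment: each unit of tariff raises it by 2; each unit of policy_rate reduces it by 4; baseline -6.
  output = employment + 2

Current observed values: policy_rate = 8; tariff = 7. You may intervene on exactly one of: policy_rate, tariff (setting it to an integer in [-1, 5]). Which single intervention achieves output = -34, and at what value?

Intervening on policy_rate: output = -4*policy_rate + 10. Reaching -34 requires policy_rate = 11, outside [-1, 5].
Intervening on tariff: with other inputs at their observed values, output = 2*tariff - 36. Solving for -34 gives tariff = 1, within [-1, 5].

set tariff = 1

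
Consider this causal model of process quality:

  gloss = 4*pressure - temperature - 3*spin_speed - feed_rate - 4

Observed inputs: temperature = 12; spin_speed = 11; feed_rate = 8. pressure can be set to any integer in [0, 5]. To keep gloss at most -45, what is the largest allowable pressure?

pressure = 3

Substituting into the gloss equation gives gloss = 4*pressure - 57.
Require 4*pressure - 57 ≤ -45, so pressure ≤ 3.
The largest integer in [0, 5] satisfying this is 3.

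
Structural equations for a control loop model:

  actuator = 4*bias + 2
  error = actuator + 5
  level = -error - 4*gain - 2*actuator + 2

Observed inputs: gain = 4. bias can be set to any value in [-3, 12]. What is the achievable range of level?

-169 to 11

Substituting into the error equation gives error = 4*bias + 7.
Substituting into the level equation gives level = -12*bias - 25.
Linear in bias, so extremes are at the endpoints: bias = -3 gives level = 11; bias = 12 gives level = -169.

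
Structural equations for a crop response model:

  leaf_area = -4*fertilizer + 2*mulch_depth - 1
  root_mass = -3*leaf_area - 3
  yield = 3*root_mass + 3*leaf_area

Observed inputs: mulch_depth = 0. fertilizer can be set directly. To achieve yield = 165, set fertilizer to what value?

Substituting into the leaf_area equation gives leaf_area = -4*fertilizer - 1.
root_mass becomes 12*fertilizer.
This gives yield = 24*fertilizer - 3.
Solve 24*fertilizer - 3 = 165: fertilizer = (165 + 3) / 24 = 7.

fertilizer = 7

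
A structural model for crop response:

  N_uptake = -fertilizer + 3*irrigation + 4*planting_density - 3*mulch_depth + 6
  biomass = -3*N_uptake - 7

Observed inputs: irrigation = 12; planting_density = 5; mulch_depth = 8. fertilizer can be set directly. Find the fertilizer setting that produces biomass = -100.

fertilizer = 7

Substituting into the N_uptake equation gives N_uptake = -fertilizer + 38.
Substituting into the biomass equation gives biomass = 3*fertilizer - 121.
Solve 3*fertilizer - 121 = -100: fertilizer = (-100 + 121) / 3 = 7.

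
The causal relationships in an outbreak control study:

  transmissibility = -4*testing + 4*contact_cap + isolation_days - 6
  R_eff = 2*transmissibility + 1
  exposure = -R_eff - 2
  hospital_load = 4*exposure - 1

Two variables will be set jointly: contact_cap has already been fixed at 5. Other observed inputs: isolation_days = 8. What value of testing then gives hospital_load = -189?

With contact_cap held at 5:
Substituting into the transmissibility equation gives transmissibility = -4*testing + 22.
So R_eff = -8*testing + 45.
Substituting into the exposure equation gives exposure = 8*testing - 47.
Substituting into the hospital_load equation gives hospital_load = 32*testing - 189.
Solve 32*testing - 189 = -189: testing = (-189 + 189) / 32 = 0.

testing = 0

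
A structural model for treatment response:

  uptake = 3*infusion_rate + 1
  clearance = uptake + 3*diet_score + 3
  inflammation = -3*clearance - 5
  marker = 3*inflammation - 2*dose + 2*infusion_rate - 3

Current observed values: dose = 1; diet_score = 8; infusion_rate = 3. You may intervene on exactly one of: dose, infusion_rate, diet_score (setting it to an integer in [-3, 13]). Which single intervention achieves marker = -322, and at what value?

set infusion_rate = 2

Intervening on dose: marker = -2*dose - 345. Reaching -322 requires dose = -23/2, not an integer.
Intervening on infusion_rate: with other inputs at their observed values, marker = -25*infusion_rate - 272. Solving for -322 gives infusion_rate = 2, within [-3, 13].
Intervening on diet_score: marker = -27*diet_score - 131. Reaching -322 requires diet_score = 191/27, not an integer.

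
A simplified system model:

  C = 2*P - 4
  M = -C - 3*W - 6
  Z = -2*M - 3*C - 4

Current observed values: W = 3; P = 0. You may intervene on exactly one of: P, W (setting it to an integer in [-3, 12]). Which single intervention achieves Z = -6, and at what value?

Intervening on P: Z = -2*P + 30. Reaching -6 requires P = 18, outside [-3, 12].
Intervening on W: with other inputs at their observed values, Z = 6*W + 12. Solving for -6 gives W = -3, within [-3, 12].

set W = -3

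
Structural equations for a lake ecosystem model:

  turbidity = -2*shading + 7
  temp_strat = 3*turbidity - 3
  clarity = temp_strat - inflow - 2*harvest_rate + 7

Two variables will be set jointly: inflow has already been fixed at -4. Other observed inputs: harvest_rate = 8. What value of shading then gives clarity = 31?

With inflow held at -4:
Substituting into the temp_strat equation gives temp_strat = -6*shading + 18.
Substituting into the clarity equation gives clarity = -6*shading + 13.
Solve -6*shading + 13 = 31: shading = (31 - 13) / -6 = -3.

shading = -3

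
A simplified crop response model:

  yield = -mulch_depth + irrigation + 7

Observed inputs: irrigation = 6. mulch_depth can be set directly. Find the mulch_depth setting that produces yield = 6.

mulch_depth = 7

Substituting into the yield equation gives yield = -mulch_depth + 13.
Solve -mulch_depth + 13 = 6: mulch_depth = (6 - 13) / -1 = 7.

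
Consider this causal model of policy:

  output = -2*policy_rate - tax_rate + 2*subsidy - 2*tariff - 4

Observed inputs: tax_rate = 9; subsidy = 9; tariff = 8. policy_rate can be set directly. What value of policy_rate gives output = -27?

policy_rate = 8

Substituting into the output equation gives output = -2*policy_rate - 11.
Solve -2*policy_rate - 11 = -27: policy_rate = (-27 + 11) / -2 = 8.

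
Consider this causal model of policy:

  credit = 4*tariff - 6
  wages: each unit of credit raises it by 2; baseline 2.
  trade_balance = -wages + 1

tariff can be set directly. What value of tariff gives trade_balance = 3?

Substituting into the wages equation gives wages = 8*tariff - 10.
So trade_balance = -8*tariff + 11.
Solve -8*tariff + 11 = 3: tariff = (3 - 11) / -8 = 1.

tariff = 1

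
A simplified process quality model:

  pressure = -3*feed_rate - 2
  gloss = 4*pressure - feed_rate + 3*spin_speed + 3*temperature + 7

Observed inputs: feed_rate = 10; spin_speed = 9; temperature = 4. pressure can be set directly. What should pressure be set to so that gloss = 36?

pressure = 0

Intervening on pressure fixes its value directly, overriding its dependence on feed_rate.
Substituting into the gloss equation gives gloss = 4*pressure + 36.
Solve 4*pressure + 36 = 36: pressure = (36 - 36) / 4 = 0.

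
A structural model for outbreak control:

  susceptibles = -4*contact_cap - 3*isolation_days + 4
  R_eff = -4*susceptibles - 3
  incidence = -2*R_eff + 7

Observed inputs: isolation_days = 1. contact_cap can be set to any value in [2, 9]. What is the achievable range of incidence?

Substituting into the susceptibles equation gives susceptibles = -4*contact_cap + 1.
This gives R_eff = 16*contact_cap - 7.
Substituting into the incidence equation gives incidence = -32*contact_cap + 21.
Linear in contact_cap, so extremes are at the endpoints: contact_cap = 2 gives incidence = -43; contact_cap = 9 gives incidence = -267.

-267 to -43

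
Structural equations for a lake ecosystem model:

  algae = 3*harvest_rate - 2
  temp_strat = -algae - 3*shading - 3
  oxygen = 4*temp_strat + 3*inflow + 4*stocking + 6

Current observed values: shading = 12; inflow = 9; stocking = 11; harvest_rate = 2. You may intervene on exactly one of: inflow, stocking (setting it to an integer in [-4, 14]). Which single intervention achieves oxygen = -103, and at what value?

set stocking = 9

Intervening on inflow: oxygen = 3*inflow - 122. Reaching -103 requires inflow = 19/3, not an integer.
Intervening on stocking: with other inputs at their observed values, oxygen = 4*stocking - 139. Solving for -103 gives stocking = 9, within [-4, 14].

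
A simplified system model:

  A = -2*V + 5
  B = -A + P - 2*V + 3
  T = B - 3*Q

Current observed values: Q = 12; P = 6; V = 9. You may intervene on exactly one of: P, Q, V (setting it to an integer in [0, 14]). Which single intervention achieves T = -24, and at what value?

Intervening on P: with other inputs at their observed values, T = P - 38. Solving for -24 gives P = 14, within [0, 14].
Intervening on Q: T = -3*Q + 4. Reaching -24 requires Q = 28/3, not an integer.
Intervening on V: the paths from V to T cancel (net effect zero), leaving T = -32; -24 is unreachable this way.

set P = 14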